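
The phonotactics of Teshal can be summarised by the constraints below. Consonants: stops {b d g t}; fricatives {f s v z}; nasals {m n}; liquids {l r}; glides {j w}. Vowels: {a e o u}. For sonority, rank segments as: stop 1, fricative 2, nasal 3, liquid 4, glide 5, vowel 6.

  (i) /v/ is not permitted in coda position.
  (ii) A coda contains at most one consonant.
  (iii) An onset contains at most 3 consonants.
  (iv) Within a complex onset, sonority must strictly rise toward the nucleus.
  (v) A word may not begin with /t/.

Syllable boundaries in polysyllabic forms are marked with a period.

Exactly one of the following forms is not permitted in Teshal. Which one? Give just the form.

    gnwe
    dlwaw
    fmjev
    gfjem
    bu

gnwe — σ1 onset /gnw/ (1→3→5 rises), coda /∅/ ok → permitted
dlwaw — σ1 onset /dlw/ (1→4→5 rises), coda /w/ ok → permitted
fmjev — violates constraint (i): syllable 1 coda contains /v/ → not permitted
gfjem — σ1 onset /gfj/ (1→2→5 rises), coda /m/ ok → permitted
bu — σ1 onset /b/, coda /∅/ ok → permitted

fmjev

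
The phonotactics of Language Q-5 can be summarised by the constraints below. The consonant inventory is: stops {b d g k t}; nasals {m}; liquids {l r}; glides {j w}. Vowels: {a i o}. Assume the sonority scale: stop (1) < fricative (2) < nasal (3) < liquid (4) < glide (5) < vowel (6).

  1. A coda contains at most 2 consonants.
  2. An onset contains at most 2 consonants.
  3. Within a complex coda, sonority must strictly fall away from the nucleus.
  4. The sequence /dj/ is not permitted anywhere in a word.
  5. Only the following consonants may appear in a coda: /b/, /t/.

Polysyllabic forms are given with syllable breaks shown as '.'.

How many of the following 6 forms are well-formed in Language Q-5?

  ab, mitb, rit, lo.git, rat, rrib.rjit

5

ab — σ1 onset /∅/, coda /b/ ok → well-formed
mitb — violates constraint 3: syllable 1 coda /tb/: /t/ (stop, 1) → /b/ (stop, 1) does not fall → ill-formed
rit — σ1 onset /r/, coda /t/ ok → well-formed
lo.git — σ1 onset /l/, coda /∅/ ok; σ2 onset /g/, coda /t/ ok → well-formed
rat — σ1 onset /r/, coda /t/ ok → well-formed
rrib.rjit — σ1 onset /rr/ (2C), coda /b/ ok; σ2 onset /rj/ (2C), coda /t/ ok → well-formed
Well-formed: ab, rit, lo.git, rat, rrib.rjit → 5.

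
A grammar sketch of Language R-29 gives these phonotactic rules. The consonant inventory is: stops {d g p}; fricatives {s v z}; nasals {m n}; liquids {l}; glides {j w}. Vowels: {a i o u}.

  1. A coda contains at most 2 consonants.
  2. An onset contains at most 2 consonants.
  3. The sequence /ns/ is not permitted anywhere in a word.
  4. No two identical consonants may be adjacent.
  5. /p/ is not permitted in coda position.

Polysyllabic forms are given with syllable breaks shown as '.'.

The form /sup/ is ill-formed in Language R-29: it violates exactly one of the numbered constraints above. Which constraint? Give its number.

5

/sup/: syllable 1 coda contains /p/.
This is a violation of constraint 5: "/p/ is not permitted in coda position."
The remaining constraints (1, 2, 3, 4) are satisfied.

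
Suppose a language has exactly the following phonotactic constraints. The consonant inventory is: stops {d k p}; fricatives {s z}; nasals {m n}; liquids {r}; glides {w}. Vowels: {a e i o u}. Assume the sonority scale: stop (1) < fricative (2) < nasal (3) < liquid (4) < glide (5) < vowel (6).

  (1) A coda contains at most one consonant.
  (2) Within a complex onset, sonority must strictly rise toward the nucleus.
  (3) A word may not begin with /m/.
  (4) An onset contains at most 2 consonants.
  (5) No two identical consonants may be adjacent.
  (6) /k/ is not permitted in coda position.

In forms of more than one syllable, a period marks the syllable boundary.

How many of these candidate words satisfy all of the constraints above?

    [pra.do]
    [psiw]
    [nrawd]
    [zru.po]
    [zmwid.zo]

3

[pra.do] — σ1 onset /pr/ (1→4 rises), coda /∅/ ok; σ2 onset /d/, coda /∅/ ok → phonotactically legal
[psiw] — σ1 onset /ps/ (1→2 rises), coda /w/ ok → phonotactically legal
[nrawd] — violates constraint 1: syllable 1 coda /wd/ has 2 consonants (> 1) → phonotactically illegal
[zru.po] — σ1 onset /zr/ (2→4 rises), coda /∅/ ok; σ2 onset /p/, coda /∅/ ok → phonotactically legal
[zmwid.zo] — violates constraint 4: syllable 1 onset /zmw/ has 3 consonants (> 2) → phonotactically illegal
Phonotactically legal: [pra.do], [psiw], [zru.po] → 3.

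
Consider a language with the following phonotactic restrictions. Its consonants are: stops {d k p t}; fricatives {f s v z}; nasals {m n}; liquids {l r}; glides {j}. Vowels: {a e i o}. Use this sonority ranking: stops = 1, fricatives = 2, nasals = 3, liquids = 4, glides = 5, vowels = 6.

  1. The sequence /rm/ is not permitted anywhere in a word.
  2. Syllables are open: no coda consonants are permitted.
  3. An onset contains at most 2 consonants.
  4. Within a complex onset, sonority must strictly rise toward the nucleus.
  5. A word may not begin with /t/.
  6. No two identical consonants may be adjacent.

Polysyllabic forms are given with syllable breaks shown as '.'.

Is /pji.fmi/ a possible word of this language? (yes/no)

yes

/pji.fmi/ — σ1 onset /pj/ (1→5 rises), coda /∅/ ok; σ2 onset /fm/ (2→3 rises), coda /∅/ ok → phonotactically legal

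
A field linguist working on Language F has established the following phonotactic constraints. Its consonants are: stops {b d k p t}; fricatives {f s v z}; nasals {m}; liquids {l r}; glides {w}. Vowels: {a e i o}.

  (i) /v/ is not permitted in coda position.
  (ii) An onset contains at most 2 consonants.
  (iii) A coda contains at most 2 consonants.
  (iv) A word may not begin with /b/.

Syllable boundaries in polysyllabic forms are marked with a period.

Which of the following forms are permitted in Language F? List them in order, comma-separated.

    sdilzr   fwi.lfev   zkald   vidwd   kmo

zkald, kmo

sdilzr — violates constraint (iii): syllable 1 coda /lzr/ has 3 consonants (> 2) → not permitted
fwi.lfev — violates constraint (i): syllable 2 coda contains /v/ → not permitted
zkald — σ1 onset /zk/ (2C), coda /ld/ (2C) ok → permitted
vidwd — violates constraint (iii): syllable 1 coda /dwd/ has 3 consonants (> 2) → not permitted
kmo — σ1 onset /km/ (2C), coda /∅/ ok → permitted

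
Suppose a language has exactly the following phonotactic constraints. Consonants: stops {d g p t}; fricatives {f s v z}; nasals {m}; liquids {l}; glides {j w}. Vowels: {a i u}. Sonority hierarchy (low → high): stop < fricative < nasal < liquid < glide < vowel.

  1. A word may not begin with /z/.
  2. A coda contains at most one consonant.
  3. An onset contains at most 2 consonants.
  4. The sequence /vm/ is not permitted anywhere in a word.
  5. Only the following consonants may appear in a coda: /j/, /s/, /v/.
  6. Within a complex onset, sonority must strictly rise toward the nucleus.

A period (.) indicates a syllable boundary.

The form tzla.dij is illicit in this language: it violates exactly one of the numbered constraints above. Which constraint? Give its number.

tzla.dij: syllable 1 onset /tzl/ has 3 consonants (> 2).
This is a violation of constraint 3: "An onset contains at most 2 consonants."
The remaining constraints (1, 2, 4, 5, 6) are satisfied.

3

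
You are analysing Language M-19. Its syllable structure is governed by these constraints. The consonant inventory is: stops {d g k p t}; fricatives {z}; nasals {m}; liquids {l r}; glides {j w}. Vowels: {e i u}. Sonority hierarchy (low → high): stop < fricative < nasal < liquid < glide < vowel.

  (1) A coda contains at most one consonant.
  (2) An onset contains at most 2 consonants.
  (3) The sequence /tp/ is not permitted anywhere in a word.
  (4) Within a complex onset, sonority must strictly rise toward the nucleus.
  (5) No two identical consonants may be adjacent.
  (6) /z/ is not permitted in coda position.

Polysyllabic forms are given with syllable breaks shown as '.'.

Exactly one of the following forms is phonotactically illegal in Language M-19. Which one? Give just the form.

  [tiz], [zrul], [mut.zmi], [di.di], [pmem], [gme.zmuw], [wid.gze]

[tiz] — violates constraint 6: syllable 1 coda contains /z/ → phonotactically illegal
[zrul] — σ1 onset /zr/ (2→4 rises), coda /l/ ok → phonotactically legal
[mut.zmi] — σ1 onset /m/, coda /t/ ok; σ2 onset /zm/ (2→3 rises), coda /∅/ ok → phonotactically legal
[di.di] — σ1 onset /d/, coda /∅/ ok; σ2 onset /d/, coda /∅/ ok → phonotactically legal
[pmem] — σ1 onset /pm/ (1→3 rises), coda /m/ ok → phonotactically legal
[gme.zmuw] — σ1 onset /gm/ (1→3 rises), coda /∅/ ok; σ2 onset /zm/ (2→3 rises), coda /w/ ok → phonotactically legal
[wid.gze] — σ1 onset /w/, coda /d/ ok; σ2 onset /gz/ (1→2 rises), coda /∅/ ok → phonotactically legal

[tiz]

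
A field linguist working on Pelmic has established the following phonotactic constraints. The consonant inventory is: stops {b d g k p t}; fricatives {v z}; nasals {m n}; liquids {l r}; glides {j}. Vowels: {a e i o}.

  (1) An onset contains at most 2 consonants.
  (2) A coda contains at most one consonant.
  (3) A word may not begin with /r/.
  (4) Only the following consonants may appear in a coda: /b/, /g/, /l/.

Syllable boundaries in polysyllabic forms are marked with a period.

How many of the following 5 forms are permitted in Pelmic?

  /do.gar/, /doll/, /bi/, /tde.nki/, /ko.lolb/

2

/do.gar/ — violates constraint 4: syllable 2 coda contains /r/, which is not a licensed coda consonant → not permitted
/doll/ — violates constraint 2: syllable 1 coda /ll/ has 2 consonants (> 1) → not permitted
/bi/ — σ1 onset /b/, coda /∅/ ok → permitted
/tde.nki/ — σ1 onset /td/ (2C), coda /∅/ ok; σ2 onset /nk/ (2C), coda /∅/ ok → permitted
/ko.lolb/ — violates constraint 2: syllable 2 coda /lb/ has 2 consonants (> 1) → not permitted
Permitted: /bi/, /tde.nki/ → 2.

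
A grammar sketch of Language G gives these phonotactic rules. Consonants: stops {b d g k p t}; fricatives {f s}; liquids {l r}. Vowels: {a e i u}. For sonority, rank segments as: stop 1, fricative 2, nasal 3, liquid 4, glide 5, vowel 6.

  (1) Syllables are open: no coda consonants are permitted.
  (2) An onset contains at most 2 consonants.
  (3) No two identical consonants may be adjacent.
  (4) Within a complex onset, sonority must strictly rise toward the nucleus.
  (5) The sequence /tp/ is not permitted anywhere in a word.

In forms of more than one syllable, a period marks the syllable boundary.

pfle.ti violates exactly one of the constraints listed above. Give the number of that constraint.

pfle.ti: syllable 1 onset /pfl/ has 3 consonants (> 2).
This is a violation of constraint 2: "An onset contains at most 2 consonants."
The remaining constraints (1, 3, 4, 5) are satisfied.

2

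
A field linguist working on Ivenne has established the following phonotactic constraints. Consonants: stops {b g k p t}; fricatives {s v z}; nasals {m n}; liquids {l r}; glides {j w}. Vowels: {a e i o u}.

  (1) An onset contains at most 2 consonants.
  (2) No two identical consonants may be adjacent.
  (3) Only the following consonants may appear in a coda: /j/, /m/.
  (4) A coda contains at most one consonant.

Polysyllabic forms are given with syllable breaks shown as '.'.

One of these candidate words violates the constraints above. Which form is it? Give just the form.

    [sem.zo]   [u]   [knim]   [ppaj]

[sem.zo] — σ1 onset /s/, coda /m/ ok; σ2 onset /z/, coda /∅/ ok → permitted
[u] — σ1 onset /∅/, coda /∅/ ok → permitted
[knim] — σ1 onset /kn/ (2C), coda /m/ ok → permitted
[ppaj] — violates constraint 2: adjacent identical consonants /pp/ → not permitted

[ppaj]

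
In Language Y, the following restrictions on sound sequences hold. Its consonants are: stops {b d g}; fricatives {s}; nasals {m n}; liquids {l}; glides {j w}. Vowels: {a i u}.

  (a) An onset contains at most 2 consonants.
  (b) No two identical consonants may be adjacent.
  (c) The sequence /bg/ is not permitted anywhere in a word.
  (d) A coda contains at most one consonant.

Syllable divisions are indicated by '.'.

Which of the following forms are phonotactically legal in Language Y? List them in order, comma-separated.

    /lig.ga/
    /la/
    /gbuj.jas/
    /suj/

/lig.ga/ — violates constraint (b): adjacent identical consonants /gg/ → phonotactically illegal
/la/ — σ1 onset /l/, coda /∅/ ok → phonotactically legal
/gbuj.jas/ — violates constraint (b): adjacent identical consonants /jj/ → phonotactically illegal
/suj/ — σ1 onset /s/, coda /j/ ok → phonotactically legal

/la/, /suj/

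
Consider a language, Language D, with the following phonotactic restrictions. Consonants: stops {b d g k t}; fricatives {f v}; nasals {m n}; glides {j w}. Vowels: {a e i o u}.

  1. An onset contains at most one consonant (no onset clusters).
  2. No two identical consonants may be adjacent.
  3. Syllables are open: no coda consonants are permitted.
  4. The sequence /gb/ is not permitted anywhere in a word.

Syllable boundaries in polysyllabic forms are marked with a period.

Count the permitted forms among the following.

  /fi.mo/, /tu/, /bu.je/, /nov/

3

/fi.mo/ — σ1 onset /f/, coda /∅/ ok; σ2 onset /m/, coda /∅/ ok → permitted
/tu/ — σ1 onset /t/, coda /∅/ ok → permitted
/bu.je/ — σ1 onset /b/, coda /∅/ ok; σ2 onset /j/, coda /∅/ ok → permitted
/nov/ — violates constraint 3: syllable 1 coda /v/ has 1 consonant (> 0) → not permitted
Permitted: /fi.mo/, /tu/, /bu.je/ → 3.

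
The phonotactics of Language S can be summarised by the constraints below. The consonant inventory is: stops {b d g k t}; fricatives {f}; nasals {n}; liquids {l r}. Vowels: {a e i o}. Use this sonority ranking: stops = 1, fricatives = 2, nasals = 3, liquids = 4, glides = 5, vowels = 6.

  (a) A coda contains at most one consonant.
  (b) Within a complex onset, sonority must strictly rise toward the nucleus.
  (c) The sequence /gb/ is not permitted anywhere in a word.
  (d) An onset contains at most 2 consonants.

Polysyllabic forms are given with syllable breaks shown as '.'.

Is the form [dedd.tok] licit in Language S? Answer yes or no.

[dedd.tok] — violates constraint (a): syllable 1 coda /dd/ has 2 consonants (> 1) → illicit

no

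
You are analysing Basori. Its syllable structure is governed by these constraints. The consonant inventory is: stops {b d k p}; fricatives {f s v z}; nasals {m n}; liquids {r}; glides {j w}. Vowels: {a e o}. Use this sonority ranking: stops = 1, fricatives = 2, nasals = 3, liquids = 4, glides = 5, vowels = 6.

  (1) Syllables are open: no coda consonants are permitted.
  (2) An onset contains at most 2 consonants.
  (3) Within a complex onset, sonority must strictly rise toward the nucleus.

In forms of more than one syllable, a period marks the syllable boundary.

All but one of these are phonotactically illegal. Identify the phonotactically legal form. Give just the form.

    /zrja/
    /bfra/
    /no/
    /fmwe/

/zrja/ — violates constraint 2: syllable 1 onset /zrj/ has 3 consonants (> 2) → phonotactically illegal
/bfra/ — violates constraint 2: syllable 1 onset /bfr/ has 3 consonants (> 2) → phonotactically illegal
/no/ — σ1 onset /n/, coda /∅/ ok → phonotactically legal
/fmwe/ — violates constraint 2: syllable 1 onset /fmw/ has 3 consonants (> 2) → phonotactically illegal

/no/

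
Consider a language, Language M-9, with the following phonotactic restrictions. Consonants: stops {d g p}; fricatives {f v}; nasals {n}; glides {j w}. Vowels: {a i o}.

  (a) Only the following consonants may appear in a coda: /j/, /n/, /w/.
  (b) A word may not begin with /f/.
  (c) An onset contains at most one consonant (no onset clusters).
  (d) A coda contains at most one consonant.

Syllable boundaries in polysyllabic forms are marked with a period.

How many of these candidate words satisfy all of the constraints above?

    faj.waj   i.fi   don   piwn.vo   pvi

faj.waj — violates constraint (b): word begins with /f/ → not permitted
i.fi — σ1 onset /∅/, coda /∅/ ok; σ2 onset /f/, coda /∅/ ok → permitted
don — σ1 onset /d/, coda /n/ ok → permitted
piwn.vo — violates constraint (d): syllable 1 coda /wn/ has 2 consonants (> 1) → not permitted
pvi — violates constraint (c): syllable 1 onset /pv/ has 2 consonants (> 1) → not permitted
Permitted: i.fi, don → 2.

2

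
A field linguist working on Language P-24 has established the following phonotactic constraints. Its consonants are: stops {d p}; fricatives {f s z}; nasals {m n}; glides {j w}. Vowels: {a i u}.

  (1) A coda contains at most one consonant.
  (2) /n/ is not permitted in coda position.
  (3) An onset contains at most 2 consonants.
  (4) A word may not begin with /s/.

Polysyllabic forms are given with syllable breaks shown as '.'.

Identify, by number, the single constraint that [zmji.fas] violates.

3

[zmji.fas]: syllable 1 onset /zmj/ has 3 consonants (> 2).
This is a violation of constraint 3: "An onset contains at most 2 consonants."
The remaining constraints (1, 2, 4) are satisfied.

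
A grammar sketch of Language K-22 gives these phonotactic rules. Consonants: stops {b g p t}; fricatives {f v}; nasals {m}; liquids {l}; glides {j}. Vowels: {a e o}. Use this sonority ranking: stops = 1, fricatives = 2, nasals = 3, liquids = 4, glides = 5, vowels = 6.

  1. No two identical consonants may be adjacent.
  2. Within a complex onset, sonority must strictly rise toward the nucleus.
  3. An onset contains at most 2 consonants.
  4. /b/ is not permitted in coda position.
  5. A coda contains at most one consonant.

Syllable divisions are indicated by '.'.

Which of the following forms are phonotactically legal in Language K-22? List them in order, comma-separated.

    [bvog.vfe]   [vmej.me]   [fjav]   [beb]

[bvog.vfe] — violates constraint 2: syllable 2 onset /vf/: /v/ (fricative, 2) → /f/ (fricative, 2) does not rise → phonotactically illegal
[vmej.me] — σ1 onset /vm/ (2→3 rises), coda /j/ ok; σ2 onset /m/, coda /∅/ ok → phonotactically legal
[fjav] — σ1 onset /fj/ (2→5 rises), coda /v/ ok → phonotactically legal
[beb] — violates constraint 4: syllable 1 coda contains /b/ → phonotactically illegal

[vmej.me], [fjav]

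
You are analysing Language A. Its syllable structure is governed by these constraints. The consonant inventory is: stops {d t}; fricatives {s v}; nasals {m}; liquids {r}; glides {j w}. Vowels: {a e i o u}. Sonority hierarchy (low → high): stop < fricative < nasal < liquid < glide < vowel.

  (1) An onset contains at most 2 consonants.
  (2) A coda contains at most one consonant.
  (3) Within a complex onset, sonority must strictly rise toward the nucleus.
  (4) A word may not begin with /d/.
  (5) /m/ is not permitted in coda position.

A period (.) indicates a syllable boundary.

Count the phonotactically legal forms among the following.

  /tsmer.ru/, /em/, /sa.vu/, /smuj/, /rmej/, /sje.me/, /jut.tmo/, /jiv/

5

/tsmer.ru/ — violates constraint 1: syllable 1 onset /tsm/ has 3 consonants (> 2) → phonotactically illegal
/em/ — violates constraint 5: syllable 1 coda contains /m/ → phonotactically illegal
/sa.vu/ — σ1 onset /s/, coda /∅/ ok; σ2 onset /v/, coda /∅/ ok → phonotactically legal
/smuj/ — σ1 onset /sm/ (2→3 rises), coda /j/ ok → phonotactically legal
/rmej/ — violates constraint 3: syllable 1 onset /rm/: /r/ (liquid, 4) → /m/ (nasal, 3) does not rise → phonotactically illegal
/sje.me/ — σ1 onset /sj/ (2→5 rises), coda /∅/ ok; σ2 onset /m/, coda /∅/ ok → phonotactically legal
/jut.tmo/ — σ1 onset /j/, coda /t/ ok; σ2 onset /tm/ (1→3 rises), coda /∅/ ok → phonotactically legal
/jiv/ — σ1 onset /j/, coda /v/ ok → phonotactically legal
Phonotactically legal: /sa.vu/, /smuj/, /sje.me/, /jut.tmo/, /jiv/ → 5.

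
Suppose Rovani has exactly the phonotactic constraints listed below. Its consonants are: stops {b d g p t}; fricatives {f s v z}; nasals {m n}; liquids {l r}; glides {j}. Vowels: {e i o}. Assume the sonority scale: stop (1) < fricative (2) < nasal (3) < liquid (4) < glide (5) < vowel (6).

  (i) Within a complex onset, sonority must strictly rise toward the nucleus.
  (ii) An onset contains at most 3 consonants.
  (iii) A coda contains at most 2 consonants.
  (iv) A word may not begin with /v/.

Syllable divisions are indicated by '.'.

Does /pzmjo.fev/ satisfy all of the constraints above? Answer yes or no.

/pzmjo.fev/ — violates constraint (ii): syllable 1 onset /pzmj/ has 4 consonants (> 3) → illicit

no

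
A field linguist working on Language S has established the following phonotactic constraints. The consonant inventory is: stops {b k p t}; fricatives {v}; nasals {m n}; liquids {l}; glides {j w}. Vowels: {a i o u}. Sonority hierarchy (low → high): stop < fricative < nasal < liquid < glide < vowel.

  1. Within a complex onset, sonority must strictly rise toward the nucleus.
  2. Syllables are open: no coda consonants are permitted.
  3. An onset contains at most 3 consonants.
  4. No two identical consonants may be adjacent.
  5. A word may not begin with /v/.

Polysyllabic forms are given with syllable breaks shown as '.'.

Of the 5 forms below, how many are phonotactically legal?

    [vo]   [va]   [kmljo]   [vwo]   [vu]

0

[vo] — violates constraint 5: word begins with /v/ → phonotactically illegal
[va] — violates constraint 5: word begins with /v/ → phonotactically illegal
[kmljo] — violates constraint 3: syllable 1 onset /kmlj/ has 4 consonants (> 3) → phonotactically illegal
[vwo] — violates constraint 5: word begins with /v/ → phonotactically illegal
[vu] — violates constraint 5: word begins with /v/ → phonotactically illegal
No form is phonotactically legal → 0.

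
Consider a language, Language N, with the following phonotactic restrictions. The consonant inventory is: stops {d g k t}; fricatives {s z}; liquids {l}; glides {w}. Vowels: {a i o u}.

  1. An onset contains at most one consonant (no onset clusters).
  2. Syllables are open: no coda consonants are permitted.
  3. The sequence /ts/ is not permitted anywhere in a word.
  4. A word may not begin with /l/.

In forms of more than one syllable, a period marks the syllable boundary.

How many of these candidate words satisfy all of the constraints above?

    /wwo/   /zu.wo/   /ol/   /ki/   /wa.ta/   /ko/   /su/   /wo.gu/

/wwo/ — violates constraint 1: syllable 1 onset /ww/ has 2 consonants (> 1) → illicit
/zu.wo/ — σ1 onset /z/, coda /∅/ ok; σ2 onset /w/, coda /∅/ ok → licit
/ol/ — violates constraint 2: syllable 1 coda /l/ has 1 consonant (> 0) → illicit
/ki/ — σ1 onset /k/, coda /∅/ ok → licit
/wa.ta/ — σ1 onset /w/, coda /∅/ ok; σ2 onset /t/, coda /∅/ ok → licit
/ko/ — σ1 onset /k/, coda /∅/ ok → licit
/su/ — σ1 onset /s/, coda /∅/ ok → licit
/wo.gu/ — σ1 onset /w/, coda /∅/ ok; σ2 onset /g/, coda /∅/ ok → licit
Licit: /zu.wo/, /ki/, /wa.ta/, /ko/, /su/, /wo.gu/ → 6.

6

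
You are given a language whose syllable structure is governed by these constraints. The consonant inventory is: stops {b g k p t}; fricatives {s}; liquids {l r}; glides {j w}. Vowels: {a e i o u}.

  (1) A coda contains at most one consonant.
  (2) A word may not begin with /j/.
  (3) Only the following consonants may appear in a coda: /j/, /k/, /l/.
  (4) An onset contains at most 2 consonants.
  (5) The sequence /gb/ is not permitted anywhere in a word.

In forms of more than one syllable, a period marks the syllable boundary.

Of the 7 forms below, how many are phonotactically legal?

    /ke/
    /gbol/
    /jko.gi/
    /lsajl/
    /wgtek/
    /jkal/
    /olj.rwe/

/ke/ — σ1 onset /k/, coda /∅/ ok → phonotactically legal
/gbol/ — violates constraint 5: contains banned sequence /gb/ → phonotactically illegal
/jko.gi/ — violates constraint 2: word begins with /j/ → phonotactically illegal
/lsajl/ — violates constraint 1: syllable 1 coda /jl/ has 2 consonants (> 1) → phonotactically illegal
/wgtek/ — violates constraint 4: syllable 1 onset /wgt/ has 3 consonants (> 2) → phonotactically illegal
/jkal/ — violates constraint 2: word begins with /j/ → phonotactically illegal
/olj.rwe/ — violates constraint 1: syllable 1 coda /lj/ has 2 consonants (> 1) → phonotactically illegal
Phonotactically legal: /ke/ → 1.

1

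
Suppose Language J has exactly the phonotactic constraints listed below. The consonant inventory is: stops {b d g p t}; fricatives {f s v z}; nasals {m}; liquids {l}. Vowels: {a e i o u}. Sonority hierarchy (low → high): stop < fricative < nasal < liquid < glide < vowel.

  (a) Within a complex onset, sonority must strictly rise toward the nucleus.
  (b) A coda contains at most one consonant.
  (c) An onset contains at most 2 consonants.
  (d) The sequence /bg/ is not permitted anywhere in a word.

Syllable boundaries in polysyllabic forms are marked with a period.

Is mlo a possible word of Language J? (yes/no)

mlo — σ1 onset /ml/ (3→4 rises), coda /∅/ ok → licit

yes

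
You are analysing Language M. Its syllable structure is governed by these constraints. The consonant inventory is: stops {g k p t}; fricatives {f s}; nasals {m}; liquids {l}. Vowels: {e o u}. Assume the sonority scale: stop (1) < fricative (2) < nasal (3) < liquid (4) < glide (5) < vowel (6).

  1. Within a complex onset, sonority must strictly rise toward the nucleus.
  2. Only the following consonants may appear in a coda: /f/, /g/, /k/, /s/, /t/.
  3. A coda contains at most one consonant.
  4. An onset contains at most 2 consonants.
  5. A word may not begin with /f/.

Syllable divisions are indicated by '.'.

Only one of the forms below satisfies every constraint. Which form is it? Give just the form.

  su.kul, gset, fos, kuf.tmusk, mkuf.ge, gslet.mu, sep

gset

su.kul — violates constraint 2: syllable 2 coda contains /l/, which is not a licensed coda consonant → illicit
gset — σ1 onset /gs/ (1→2 rises), coda /t/ ok → licit
fos — violates constraint 5: word begins with /f/ → illicit
kuf.tmusk — violates constraint 3: syllable 2 coda /sk/ has 2 consonants (> 1) → illicit
mkuf.ge — violates constraint 1: syllable 1 onset /mk/: /m/ (nasal, 3) → /k/ (stop, 1) does not rise → illicit
gslet.mu — violates constraint 4: syllable 1 onset /gsl/ has 3 consonants (> 2) → illicit
sep — violates constraint 2: syllable 1 coda contains /p/, which is not a licensed coda consonant → illicit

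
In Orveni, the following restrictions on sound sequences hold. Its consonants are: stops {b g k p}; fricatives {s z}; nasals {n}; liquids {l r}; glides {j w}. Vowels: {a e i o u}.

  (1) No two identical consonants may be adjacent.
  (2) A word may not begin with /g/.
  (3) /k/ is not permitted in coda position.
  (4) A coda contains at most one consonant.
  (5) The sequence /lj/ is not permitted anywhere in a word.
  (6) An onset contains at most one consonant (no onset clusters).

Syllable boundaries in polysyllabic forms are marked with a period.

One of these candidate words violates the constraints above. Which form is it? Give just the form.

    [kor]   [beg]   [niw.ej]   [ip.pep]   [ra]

[ip.pep]

[kor] — σ1 onset /k/, coda /r/ ok → well-formed
[beg] — σ1 onset /b/, coda /g/ ok → well-formed
[niw.ej] — σ1 onset /n/, coda /w/ ok; σ2 onset /∅/, coda /j/ ok → well-formed
[ip.pep] — violates constraint 1: adjacent identical consonants /pp/ → ill-formed
[ra] — σ1 onset /r/, coda /∅/ ok → well-formed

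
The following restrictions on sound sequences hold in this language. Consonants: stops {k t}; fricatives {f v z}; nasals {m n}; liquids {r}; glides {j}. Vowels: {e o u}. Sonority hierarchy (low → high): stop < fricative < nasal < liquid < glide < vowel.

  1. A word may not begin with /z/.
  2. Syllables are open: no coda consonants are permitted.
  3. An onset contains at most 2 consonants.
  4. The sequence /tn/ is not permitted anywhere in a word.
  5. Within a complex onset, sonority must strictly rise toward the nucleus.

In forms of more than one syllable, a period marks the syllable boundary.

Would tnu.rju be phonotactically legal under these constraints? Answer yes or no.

tnu.rju — violates constraint 4: contains banned sequence /tn/ → phonotactically illegal

no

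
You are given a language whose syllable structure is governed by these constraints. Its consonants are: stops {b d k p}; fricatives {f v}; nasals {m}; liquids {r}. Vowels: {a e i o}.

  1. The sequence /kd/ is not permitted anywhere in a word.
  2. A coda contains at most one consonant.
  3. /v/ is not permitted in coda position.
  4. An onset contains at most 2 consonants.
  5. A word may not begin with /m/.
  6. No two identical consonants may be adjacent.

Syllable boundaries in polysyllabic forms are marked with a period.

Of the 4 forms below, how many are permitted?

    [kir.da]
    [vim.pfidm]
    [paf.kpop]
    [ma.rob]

[kir.da] — σ1 onset /k/, coda /r/ ok; σ2 onset /d/, coda /∅/ ok → permitted
[vim.pfidm] — violates constraint 2: syllable 2 coda /dm/ has 2 consonants (> 1) → not permitted
[paf.kpop] — σ1 onset /p/, coda /f/ ok; σ2 onset /kp/ (2C), coda /p/ ok → permitted
[ma.rob] — violates constraint 5: word begins with /m/ → not permitted
Permitted: [kir.da], [paf.kpop] → 2.

2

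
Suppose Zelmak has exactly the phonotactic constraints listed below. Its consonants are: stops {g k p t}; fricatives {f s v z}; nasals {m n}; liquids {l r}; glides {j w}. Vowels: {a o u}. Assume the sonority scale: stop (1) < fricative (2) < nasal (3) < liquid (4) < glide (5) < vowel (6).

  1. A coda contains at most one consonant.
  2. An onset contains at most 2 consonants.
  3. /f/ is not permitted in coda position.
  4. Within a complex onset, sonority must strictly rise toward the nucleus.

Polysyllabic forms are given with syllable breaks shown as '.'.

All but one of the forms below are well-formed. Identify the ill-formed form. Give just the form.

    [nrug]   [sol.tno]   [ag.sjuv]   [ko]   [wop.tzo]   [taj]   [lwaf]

[lwaf]

[nrug] — σ1 onset /nr/ (3→4 rises), coda /g/ ok → well-formed
[sol.tno] — σ1 onset /s/, coda /l/ ok; σ2 onset /tn/ (1→3 rises), coda /∅/ ok → well-formed
[ag.sjuv] — σ1 onset /∅/, coda /g/ ok; σ2 onset /sj/ (2→5 rises), coda /v/ ok → well-formed
[ko] — σ1 onset /k/, coda /∅/ ok → well-formed
[wop.tzo] — σ1 onset /w/, coda /p/ ok; σ2 onset /tz/ (1→2 rises), coda /∅/ ok → well-formed
[taj] — σ1 onset /t/, coda /j/ ok → well-formed
[lwaf] — violates constraint 3: syllable 1 coda contains /f/ → ill-formed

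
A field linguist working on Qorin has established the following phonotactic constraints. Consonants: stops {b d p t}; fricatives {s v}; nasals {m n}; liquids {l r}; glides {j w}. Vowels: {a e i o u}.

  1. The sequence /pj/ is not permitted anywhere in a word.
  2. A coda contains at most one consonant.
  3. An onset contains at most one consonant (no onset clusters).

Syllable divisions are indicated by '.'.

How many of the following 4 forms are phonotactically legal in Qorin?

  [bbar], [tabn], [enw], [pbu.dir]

0

[bbar] — violates constraint 3: syllable 1 onset /bb/ has 2 consonants (> 1) → phonotactically illegal
[tabn] — violates constraint 2: syllable 1 coda /bn/ has 2 consonants (> 1) → phonotactically illegal
[enw] — violates constraint 2: syllable 1 coda /nw/ has 2 consonants (> 1) → phonotactically illegal
[pbu.dir] — violates constraint 3: syllable 1 onset /pb/ has 2 consonants (> 1) → phonotactically illegal
No form is phonotactically legal → 0.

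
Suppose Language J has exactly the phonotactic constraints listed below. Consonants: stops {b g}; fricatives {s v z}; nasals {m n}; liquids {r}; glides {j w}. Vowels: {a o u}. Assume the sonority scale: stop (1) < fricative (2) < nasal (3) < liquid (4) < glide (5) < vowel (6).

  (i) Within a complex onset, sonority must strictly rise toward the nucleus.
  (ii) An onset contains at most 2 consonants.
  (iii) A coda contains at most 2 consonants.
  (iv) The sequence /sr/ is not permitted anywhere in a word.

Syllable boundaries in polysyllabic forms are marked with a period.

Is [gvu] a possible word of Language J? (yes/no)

yes

[gvu] — σ1 onset /gv/ (1→2 rises), coda /∅/ ok → permitted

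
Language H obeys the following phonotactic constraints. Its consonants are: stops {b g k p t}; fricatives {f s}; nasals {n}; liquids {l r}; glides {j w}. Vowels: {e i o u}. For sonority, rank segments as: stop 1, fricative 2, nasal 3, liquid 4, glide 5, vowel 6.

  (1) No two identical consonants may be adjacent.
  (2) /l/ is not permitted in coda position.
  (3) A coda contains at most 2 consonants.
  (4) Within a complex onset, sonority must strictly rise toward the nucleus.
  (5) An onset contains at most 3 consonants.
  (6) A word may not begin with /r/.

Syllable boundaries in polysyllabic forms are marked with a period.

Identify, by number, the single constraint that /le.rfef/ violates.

/le.rfef/: syllable 2 onset /rf/: /r/ (liquid, 4) → /f/ (fricative, 2) does not rise.
This is a violation of constraint 4: "Within a complex onset, sonority must strictly rise toward the nucleus."
The remaining constraints (1, 2, 3, 5, 6) are satisfied.

4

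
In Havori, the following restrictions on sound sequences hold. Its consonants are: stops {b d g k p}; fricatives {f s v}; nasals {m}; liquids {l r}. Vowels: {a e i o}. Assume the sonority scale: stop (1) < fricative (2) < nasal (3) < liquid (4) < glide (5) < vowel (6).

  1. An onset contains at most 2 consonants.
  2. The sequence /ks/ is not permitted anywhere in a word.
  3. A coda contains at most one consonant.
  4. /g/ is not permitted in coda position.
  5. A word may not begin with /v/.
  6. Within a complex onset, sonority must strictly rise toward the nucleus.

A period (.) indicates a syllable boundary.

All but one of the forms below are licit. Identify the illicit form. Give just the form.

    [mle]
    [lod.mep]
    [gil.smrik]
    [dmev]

[gil.smrik]

[mle] — σ1 onset /ml/ (3→4 rises), coda /∅/ ok → licit
[lod.mep] — σ1 onset /l/, coda /d/ ok; σ2 onset /m/, coda /p/ ok → licit
[gil.smrik] — violates constraint 1: syllable 2 onset /smr/ has 3 consonants (> 2) → illicit
[dmev] — σ1 onset /dm/ (1→3 rises), coda /v/ ok → licit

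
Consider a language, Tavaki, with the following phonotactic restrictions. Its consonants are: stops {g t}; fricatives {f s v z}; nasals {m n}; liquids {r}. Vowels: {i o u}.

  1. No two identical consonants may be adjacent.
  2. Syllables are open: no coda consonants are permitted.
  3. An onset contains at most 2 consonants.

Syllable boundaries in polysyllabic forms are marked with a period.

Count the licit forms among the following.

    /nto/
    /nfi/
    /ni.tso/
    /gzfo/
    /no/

4

/nto/ — σ1 onset /nt/ (2C), coda /∅/ ok → licit
/nfi/ — σ1 onset /nf/ (2C), coda /∅/ ok → licit
/ni.tso/ — σ1 onset /n/, coda /∅/ ok; σ2 onset /ts/ (2C), coda /∅/ ok → licit
/gzfo/ — violates constraint 3: syllable 1 onset /gzf/ has 3 consonants (> 2) → illicit
/no/ — σ1 onset /n/, coda /∅/ ok → licit
Licit: /nto/, /nfi/, /ni.tso/, /no/ → 4.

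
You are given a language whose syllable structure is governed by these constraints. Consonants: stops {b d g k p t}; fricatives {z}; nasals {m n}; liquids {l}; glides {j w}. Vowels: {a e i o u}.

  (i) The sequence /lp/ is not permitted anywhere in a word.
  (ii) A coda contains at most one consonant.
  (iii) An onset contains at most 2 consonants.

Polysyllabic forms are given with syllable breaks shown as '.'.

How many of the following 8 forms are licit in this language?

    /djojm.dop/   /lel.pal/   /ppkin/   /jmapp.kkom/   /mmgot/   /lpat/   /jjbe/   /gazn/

/djojm.dop/ — violates constraint (ii): syllable 1 coda /jm/ has 2 consonants (> 1) → illicit
/lel.pal/ — violates constraint (i): contains banned sequence /lp/ → illicit
/ppkin/ — violates constraint (iii): syllable 1 onset /ppk/ has 3 consonants (> 2) → illicit
/jmapp.kkom/ — violates constraint (ii): syllable 1 coda /pp/ has 2 consonants (> 1) → illicit
/mmgot/ — violates constraint (iii): syllable 1 onset /mmg/ has 3 consonants (> 2) → illicit
/lpat/ — violates constraint (i): contains banned sequence /lp/ → illicit
/jjbe/ — violates constraint (iii): syllable 1 onset /jjb/ has 3 consonants (> 2) → illicit
/gazn/ — violates constraint (ii): syllable 1 coda /zn/ has 2 consonants (> 1) → illicit
No form is licit → 0.

0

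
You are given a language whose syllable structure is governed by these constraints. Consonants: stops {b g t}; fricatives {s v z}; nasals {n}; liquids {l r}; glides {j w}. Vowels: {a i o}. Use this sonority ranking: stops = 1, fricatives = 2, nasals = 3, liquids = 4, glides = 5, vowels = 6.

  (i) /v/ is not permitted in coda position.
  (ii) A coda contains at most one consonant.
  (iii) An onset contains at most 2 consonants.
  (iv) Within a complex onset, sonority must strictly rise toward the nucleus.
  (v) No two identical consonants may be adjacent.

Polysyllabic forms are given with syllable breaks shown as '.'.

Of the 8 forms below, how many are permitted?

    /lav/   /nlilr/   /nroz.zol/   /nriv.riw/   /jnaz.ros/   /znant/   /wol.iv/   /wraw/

/lav/ — violates constraint (i): syllable 1 coda contains /v/ → not permitted
/nlilr/ — violates constraint (ii): syllable 1 coda /lr/ has 2 consonants (> 1) → not permitted
/nroz.zol/ — violates constraint (v): adjacent identical consonants /zz/ → not permitted
/nriv.riw/ — violates constraint (i): syllable 1 coda contains /v/ → not permitted
/jnaz.ros/ — violates constraint (iv): syllable 1 onset /jn/: /j/ (glide, 5) → /n/ (nasal, 3) does not rise → not permitted
/znant/ — violates constraint (ii): syllable 1 coda /nt/ has 2 consonants (> 1) → not permitted
/wol.iv/ — violates constraint (i): syllable 2 coda contains /v/ → not permitted
/wraw/ — violates constraint (iv): syllable 1 onset /wr/: /w/ (glide, 5) → /r/ (liquid, 4) does not rise → not permitted
No form is permitted → 0.

0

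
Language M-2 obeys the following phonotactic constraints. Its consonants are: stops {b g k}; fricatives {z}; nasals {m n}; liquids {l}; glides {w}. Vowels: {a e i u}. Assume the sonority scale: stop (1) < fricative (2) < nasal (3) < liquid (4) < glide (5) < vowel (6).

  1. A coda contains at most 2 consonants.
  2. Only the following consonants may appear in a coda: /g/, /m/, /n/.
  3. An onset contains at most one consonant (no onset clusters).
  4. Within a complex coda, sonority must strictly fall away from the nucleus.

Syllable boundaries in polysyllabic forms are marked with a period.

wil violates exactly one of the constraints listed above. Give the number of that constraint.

2

wil: syllable 1 coda contains /l/, which is not a licensed coda consonant.
This is a violation of constraint 2: "Only the following consonants may appear in a coda: /g/, /m/, /n/."
The remaining constraints (1, 3, 4) are satisfied.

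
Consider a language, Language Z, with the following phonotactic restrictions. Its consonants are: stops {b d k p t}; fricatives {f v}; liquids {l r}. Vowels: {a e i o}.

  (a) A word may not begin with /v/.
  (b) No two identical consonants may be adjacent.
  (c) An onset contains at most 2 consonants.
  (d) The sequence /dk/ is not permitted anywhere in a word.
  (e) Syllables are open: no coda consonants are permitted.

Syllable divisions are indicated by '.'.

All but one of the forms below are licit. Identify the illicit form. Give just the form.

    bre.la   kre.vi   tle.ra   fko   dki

dki

bre.la — σ1 onset /br/ (2C), coda /∅/ ok; σ2 onset /l/, coda /∅/ ok → licit
kre.vi — σ1 onset /kr/ (2C), coda /∅/ ok; σ2 onset /v/, coda /∅/ ok → licit
tle.ra — σ1 onset /tl/ (2C), coda /∅/ ok; σ2 onset /r/, coda /∅/ ok → licit
fko — σ1 onset /fk/ (2C), coda /∅/ ok → licit
dki — violates constraint (d): contains banned sequence /dk/ → illicit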